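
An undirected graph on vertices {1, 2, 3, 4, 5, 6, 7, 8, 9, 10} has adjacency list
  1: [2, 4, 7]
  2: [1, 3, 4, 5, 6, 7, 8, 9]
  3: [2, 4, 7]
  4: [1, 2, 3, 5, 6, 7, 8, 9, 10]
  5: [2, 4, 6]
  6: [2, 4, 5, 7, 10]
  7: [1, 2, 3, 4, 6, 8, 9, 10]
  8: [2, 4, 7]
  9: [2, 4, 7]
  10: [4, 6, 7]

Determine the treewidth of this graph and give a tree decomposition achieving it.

Each bag holds 4 vertices, so the decomposition has width 3, which upper-bounds the treewidth. Conversely, {2, 4, 5, 6} is a clique of size 4, and the vertices of any clique must share a bag in every tree decomposition; so some bag has ≥ 4 vertices and tw(G) ≥ 3. Hence tw(G) = 3 exactly.

Treewidth 3.
One optimal decomposition is:
Bags: B1 = {2, 4, 7, 8}  B2 = {2, 4, 6, 7}  B3 = {2, 4, 7, 9}  B4 = {1, 2, 4, 7}  B5 = {4, 6, 7, 10}  B6 = {2, 4, 5, 6}  B7 = {2, 3, 4, 7}
Tree: B1–B2, B1–B3, B3–B4, B2–B5, B2–B6, B2–B7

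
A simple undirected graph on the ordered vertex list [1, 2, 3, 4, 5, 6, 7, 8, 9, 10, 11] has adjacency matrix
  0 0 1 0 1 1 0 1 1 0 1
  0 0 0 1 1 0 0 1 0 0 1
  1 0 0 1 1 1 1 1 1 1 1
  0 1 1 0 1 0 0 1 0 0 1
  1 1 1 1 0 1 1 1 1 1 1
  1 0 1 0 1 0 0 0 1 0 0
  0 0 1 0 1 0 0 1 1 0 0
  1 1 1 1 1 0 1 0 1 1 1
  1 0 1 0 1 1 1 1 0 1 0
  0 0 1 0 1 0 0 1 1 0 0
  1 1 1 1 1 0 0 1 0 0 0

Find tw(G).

A width-4 tree decomposition is:
Bags: B1 = {1, 3, 5, 8, 11}  B2 = {1, 3, 5, 8, 9}  B3 = {3, 4, 5, 8, 11}  B4 = {3, 5, 7, 8, 9}  B5 = {3, 5, 8, 9, 10}  B6 = {2, 4, 5, 8, 11}  B7 = {1, 3, 5, 6, 9}
Tree: B1–B2, B1–B3, B2–B4, B2–B5, B3–B6, B2–B7
Each bag holds 5 vertices, so the decomposition has width 4, which upper-bounds the treewidth. Conversely, {2, 4, 5, 8, 11} is a clique of size 5, and the vertices of any clique must share a bag in every tree decomposition; so some bag has ≥ 5 vertices and tw(G) ≥ 4. The upper and lower bounds meet at 4, so that is the treewidth.

4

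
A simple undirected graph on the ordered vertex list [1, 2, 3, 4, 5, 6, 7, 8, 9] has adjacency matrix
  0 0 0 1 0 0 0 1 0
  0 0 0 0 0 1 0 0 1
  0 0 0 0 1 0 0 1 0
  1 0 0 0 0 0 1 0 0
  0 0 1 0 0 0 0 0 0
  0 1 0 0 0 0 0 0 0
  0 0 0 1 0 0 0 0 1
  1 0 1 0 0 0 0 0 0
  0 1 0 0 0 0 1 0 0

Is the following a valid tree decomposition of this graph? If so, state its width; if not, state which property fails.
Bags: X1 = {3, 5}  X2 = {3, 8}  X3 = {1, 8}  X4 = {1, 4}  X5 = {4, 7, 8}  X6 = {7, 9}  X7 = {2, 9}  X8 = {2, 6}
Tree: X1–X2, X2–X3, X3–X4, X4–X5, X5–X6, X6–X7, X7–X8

A tree decomposition must satisfy three properties: every vertex lies in some bag; for every edge, both endpoints lie together in some bag; and for every vertex, the bags containing it form a connected subtree. Here bags containing vertex 8 are not connected in the tree, so the decomposition is invalid.

No — bags containing vertex 8 are not connected in the tree.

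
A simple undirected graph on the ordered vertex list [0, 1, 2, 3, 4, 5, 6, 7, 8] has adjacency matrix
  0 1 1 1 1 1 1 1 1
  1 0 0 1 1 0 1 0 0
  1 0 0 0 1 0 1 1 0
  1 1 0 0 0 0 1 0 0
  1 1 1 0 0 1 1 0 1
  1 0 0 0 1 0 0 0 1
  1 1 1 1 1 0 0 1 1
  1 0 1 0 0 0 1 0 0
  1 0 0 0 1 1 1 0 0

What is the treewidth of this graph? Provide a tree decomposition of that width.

Treewidth 3.
Bags: B1 = {0, 2, 4, 6}  B2 = {0, 4, 6, 8}  B3 = {0, 1, 4, 6}  B4 = {0, 4, 5, 8}  B5 = {0, 1, 3, 6}  B6 = {0, 2, 6, 7}
Tree: B1–B2, B2–B3, B2–B4, B3–B5, B1–B6

The largest bag has 4 vertices, giving width 3; this decomposition certifies tw(G) ≤ 3. For the lower bound, the 4 vertices {0, 4, 5, 8} are pairwise adjacent, and any tree decomposition puts a clique entirely inside one bag — forcing width ≥ 3. Combining the bounds, tw(G) = 3.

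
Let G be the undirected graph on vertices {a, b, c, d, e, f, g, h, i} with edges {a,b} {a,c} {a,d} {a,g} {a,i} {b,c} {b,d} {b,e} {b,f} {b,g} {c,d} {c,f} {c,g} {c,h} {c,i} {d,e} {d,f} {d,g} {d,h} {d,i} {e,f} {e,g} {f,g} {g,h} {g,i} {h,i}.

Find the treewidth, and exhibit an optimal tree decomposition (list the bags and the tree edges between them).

Every bag has size at most 5, so the width is 5 − 1 = 4 and tw(G) ≤ 4. On the other hand G contains the 5-clique {b, d, e, f, g}. A clique must lie in a single bag of any decomposition, so no decomposition can have width below 4. Combining the bounds, tw(G) = 4.

Treewidth 4.
One optimal decomposition is:
Bags: B1 = {a, c, d, g, i}  B2 = {a, b, c, d, g}  B3 = {b, c, d, f, g}  B4 = {c, d, g, h, i}  B5 = {b, d, e, f, g}
Tree: B1–B2, B2–B3, B1–B4, B3–B5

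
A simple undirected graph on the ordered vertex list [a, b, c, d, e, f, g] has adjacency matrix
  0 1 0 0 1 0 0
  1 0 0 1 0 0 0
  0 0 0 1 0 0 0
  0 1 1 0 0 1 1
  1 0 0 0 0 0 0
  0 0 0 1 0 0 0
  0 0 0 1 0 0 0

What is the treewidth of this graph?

1

A width-1 tree decomposition is:
Bags: B1 = {b, d}  B2 = {a, b}  B3 = {d, f}  B4 = {d, g}  B5 = {a, e}  B6 = {c, d}
Tree: B1–B2, B1–B3, B1–B4, B2–B5, B3–B6
Each bag holds 2 vertices, so the decomposition has width 1, which upper-bounds the treewidth. Any graph with an edge has treewidth ≥ 1, and G has the edge d–b. Combining the bounds, tw(G) = 1.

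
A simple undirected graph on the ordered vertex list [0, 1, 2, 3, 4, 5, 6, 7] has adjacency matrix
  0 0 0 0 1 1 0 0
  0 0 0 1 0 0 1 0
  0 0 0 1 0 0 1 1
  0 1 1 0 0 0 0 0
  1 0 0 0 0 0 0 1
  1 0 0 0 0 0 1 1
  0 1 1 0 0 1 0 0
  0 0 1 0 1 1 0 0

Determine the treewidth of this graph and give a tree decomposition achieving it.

Every bag has size at most 3, so the width is 3 − 1 = 2 and tw(G) ≤ 2. Since 0–4–7–5–0 is a cycle in G, G is not acyclic. Forests are exactly the graphs of treewidth ≤ 1, so tw(G) ≥ 2. The upper and lower bounds meet at 2, so that is the treewidth.

Treewidth 2.
Bags: B1 = {0, 4, 5}  B2 = {4, 5, 7}  B3 = {5, 6, 7}  B4 = {2, 6, 7}  B5 = {1, 2, 6}  B6 = {1, 2, 3}
Tree: B1–B2, B2–B3, B3–B4, B4–B5, B5–B6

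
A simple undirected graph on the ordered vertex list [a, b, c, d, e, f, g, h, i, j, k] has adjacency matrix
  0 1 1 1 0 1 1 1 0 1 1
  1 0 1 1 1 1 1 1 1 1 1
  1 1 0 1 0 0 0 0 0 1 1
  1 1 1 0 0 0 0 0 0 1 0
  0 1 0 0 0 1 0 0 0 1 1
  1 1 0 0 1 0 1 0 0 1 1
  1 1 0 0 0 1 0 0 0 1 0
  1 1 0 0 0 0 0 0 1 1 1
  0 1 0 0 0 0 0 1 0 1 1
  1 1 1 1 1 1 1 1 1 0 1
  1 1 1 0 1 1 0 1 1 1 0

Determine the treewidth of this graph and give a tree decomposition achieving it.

The largest bag has 5 vertices, giving width 4; this decomposition certifies tw(G) ≤ 4. Conversely, {a, b, c, d, j} is a clique of size 5, and the vertices of any clique must share a bag in every tree decomposition; so some bag has ≥ 5 vertices and tw(G) ≥ 4. Therefore the treewidth is 4.

Treewidth 4.
Bags: B1 = {a, b, h, j, k}  B2 = {a, b, f, j, k}  B3 = {a, b, c, j, k}  B4 = {b, h, i, j, k}  B5 = {b, e, f, j, k}  B6 = {a, b, c, d, j}  B7 = {a, b, f, g, j}
Tree: B1–B2, B2–B3, B1–B4, B2–B5, B3–B6, B2–B7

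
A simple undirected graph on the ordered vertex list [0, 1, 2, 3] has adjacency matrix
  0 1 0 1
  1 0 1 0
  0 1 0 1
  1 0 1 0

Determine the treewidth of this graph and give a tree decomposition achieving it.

Treewidth 2.
One optimal decomposition is:
Bags: B1 = {0, 1, 3}  B2 = {1, 2, 3}
Tree: B1–B2

Every bag has size at most 3, so the width is 3 − 1 = 2 and tw(G) ≤ 2. For the lower bound, G contains the cycle 3–0–1–2–3, so G is not a forest; only forests have treewidth ≤ 1, hence tw(G) ≥ 2. Therefore the treewidth is 2.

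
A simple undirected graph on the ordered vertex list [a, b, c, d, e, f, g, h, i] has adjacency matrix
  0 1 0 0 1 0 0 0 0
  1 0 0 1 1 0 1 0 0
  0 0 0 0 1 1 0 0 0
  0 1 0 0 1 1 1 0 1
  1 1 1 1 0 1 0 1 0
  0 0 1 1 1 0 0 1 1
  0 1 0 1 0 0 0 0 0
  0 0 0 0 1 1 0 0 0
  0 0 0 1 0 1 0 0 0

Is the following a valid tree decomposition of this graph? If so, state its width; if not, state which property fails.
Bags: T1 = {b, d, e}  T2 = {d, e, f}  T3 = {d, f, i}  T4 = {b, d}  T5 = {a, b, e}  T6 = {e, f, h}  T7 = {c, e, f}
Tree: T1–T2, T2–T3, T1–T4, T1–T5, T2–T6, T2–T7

No — vertex g appears in no bag.

A tree decomposition must satisfy three properties: every vertex lies in some bag; for every edge, both endpoints lie together in some bag; and for every vertex, the bags containing it form a connected subtree. Here vertex g appears in no bag, so the decomposition is invalid.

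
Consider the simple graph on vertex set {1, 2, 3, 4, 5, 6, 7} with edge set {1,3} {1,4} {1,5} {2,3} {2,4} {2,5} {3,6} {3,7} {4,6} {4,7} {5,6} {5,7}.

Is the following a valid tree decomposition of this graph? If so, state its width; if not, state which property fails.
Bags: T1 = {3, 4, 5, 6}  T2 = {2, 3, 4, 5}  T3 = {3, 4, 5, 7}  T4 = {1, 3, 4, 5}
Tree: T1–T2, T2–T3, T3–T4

Vertex coverage: the bags together contain {1, 2, 3, 4, 5, 6, 7}, the full vertex set. Edge coverage: each edge of G has both endpoints in at least one bag. Running intersection: for every vertex, the bags containing it form a connected subtree. All three properties hold, so this is a valid tree decomposition of width max|bag| − 1 = 3, and hence tw(G) ≤ 3.

Yes; width 3.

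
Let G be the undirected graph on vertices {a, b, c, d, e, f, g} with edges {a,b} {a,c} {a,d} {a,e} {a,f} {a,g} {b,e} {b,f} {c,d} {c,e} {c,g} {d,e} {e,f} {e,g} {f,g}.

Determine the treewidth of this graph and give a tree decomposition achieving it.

Treewidth 3.
Bags: B1 = {a, e, f, g}  B2 = {a, c, e, g}  B3 = {a, c, d, e}  B4 = {a, b, e, f}
Tree: B1–B2, B2–B3, B1–B4

Every bag has size at most 4, so the width is 4 − 1 = 3 and tw(G) ≤ 3. For the lower bound, the 4 vertices {a, c, d, e} are pairwise adjacent, and any tree decomposition puts a clique entirely inside one bag — forcing width ≥ 3. Hence tw(G) = 3 exactly.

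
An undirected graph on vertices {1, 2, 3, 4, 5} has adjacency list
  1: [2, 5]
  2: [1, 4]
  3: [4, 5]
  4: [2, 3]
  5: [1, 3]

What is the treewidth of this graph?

2

A width-2 tree decomposition is:
Bags: B1 = {1, 3, 5}  B2 = {1, 2, 3}  B3 = {2, 3, 4}
Tree: B1–B2, B2–B3
The largest bag has 3 vertices, giving width 2; this decomposition certifies tw(G) ≤ 2. For the lower bound, G contains the cycle 3–5–1–2–4–3, so G is not a forest; only forests have treewidth ≤ 1, hence tw(G) ≥ 2. Combining the bounds, tw(G) = 2.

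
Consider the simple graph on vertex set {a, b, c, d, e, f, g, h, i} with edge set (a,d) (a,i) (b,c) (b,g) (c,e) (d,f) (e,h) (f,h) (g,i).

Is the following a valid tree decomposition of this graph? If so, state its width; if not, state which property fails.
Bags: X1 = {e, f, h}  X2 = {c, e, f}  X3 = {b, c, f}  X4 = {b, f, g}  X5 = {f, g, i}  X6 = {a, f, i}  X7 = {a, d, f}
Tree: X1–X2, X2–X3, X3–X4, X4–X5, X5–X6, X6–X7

Yes; width 2.

Checking the three conditions: (i) the bags cover all of {a, b, c, d, e, f, g, h, i}; (ii) for each edge, some bag contains both endpoints; (iii) the bags containing any fixed vertex form a subtree. All hold, so the decomposition is valid with width 3 − 1 = 2.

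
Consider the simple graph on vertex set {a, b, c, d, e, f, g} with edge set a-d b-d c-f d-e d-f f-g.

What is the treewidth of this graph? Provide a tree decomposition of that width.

Treewidth 1.
One such decomposition:
Bags: B1 = {a, d}  B2 = {b, d}  B3 = {d, f}  B4 = {d, e}  B5 = {c, f}  B6 = {f, g}
Tree: B1–B2, B2–B3, B3–B4, B3–B5, B5–B6

Each bag holds 2 vertices, so the decomposition has width 1, which upper-bounds the treewidth. Since G has at least one edge (e.g. d–a), it is not an edgeless graph, so tw(G) ≥ 1. Therefore the treewidth is 1.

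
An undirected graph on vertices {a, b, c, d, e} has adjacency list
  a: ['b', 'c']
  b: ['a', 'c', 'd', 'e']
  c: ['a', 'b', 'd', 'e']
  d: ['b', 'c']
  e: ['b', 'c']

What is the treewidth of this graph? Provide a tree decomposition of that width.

Treewidth 2.
One optimal decomposition is:
Bags: B1 = {b, c, d}  B2 = {a, b, c}  B3 = {b, c, e}
Tree: B1–B2, B1–B3

Every bag has size at most 3, so the width is 3 − 1 = 2 and tw(G) ≤ 2. On the other hand G contains the 3-clique {b, c, d}. A clique must lie in a single bag of any decomposition, so no decomposition can have width below 2. Hence tw(G) = 2 exactly.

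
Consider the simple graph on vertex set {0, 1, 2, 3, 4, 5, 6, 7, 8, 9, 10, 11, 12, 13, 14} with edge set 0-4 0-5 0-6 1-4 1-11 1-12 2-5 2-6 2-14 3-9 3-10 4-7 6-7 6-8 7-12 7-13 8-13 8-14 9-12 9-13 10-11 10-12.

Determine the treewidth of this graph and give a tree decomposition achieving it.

Treewidth 3.
Bags: B1 = {0, 2, 5, 14}  B2 = {0, 2, 6, 14}  B3 = {0, 6, 8, 14}  B4 = {0, 4, 6, 8}  B5 = {4, 6, 7, 8}  B6 = {4, 7, 8, 13}  B7 = {1, 4, 7, 13}  B8 = {1, 7, 12, 13}  B9 = {1, 9, 12, 13}  B10 = {1, 9, 11, 12}  B11 = {9, 10, 11, 12}  B12 = {3, 9, 10, 11}
Tree: B1–B2, B2–B3, B3–B4, B4–B5, B5–B6, B6–B7, B7–B8, B8–B9, B9–B10, B10–B11, B11–B12

Each bag holds 4 vertices, so the decomposition has width 3, which upper-bounds the treewidth. For the lower bound: the 4 vertex sets {2,5,14}, {0}, {6}, {4,7,8,13} are disjoint, each induces a connected subgraph, and every pair is joined by at least one edge of G. Contracting each set to a single vertex therefore yields K_{4} as a minor, and since treewidth is minor-monotone, tw(G) ≥ tw(K_{4}) = 3. Therefore the treewidth is 3.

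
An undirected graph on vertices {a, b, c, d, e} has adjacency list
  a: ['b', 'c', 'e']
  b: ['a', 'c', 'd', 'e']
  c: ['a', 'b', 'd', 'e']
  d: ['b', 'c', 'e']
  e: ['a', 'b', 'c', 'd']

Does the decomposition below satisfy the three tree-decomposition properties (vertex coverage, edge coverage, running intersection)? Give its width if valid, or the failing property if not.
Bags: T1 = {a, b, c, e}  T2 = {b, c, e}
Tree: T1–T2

A tree decomposition must satisfy three properties: every vertex lies in some bag; for every edge, both endpoints lie together in some bag; and for every vertex, the bags containing it form a connected subtree. Here vertex d appears in no bag, so the decomposition is invalid.

No — vertex d appears in no bag.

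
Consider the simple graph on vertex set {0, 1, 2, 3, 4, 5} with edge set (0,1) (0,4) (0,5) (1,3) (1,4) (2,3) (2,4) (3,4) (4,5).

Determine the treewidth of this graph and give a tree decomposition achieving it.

Treewidth 2.
One such decomposition:
Bags: B1 = {1, 3, 4}  B2 = {2, 3, 4}  B3 = {0, 1, 4}  B4 = {0, 4, 5}
Tree: B1–B2, B1–B3, B3–B4

Each bag holds 3 vertices, so the decomposition has width 2, which upper-bounds the treewidth. On the other hand G contains the 3-clique {0, 1, 4}. A clique must lie in a single bag of any decomposition, so no decomposition can have width below 2. Hence tw(G) = 2 exactly.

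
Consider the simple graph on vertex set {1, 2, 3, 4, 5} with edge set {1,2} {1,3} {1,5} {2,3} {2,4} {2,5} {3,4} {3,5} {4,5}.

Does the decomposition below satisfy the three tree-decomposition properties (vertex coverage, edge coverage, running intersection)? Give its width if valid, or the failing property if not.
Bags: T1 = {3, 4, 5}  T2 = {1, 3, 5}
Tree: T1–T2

No — vertex 2 appears in no bag.

A tree decomposition must satisfy three properties: every vertex lies in some bag; for every edge, both endpoints lie together in some bag; and for every vertex, the bags containing it form a connected subtree. Here vertex 2 appears in no bag, so the decomposition is invalid.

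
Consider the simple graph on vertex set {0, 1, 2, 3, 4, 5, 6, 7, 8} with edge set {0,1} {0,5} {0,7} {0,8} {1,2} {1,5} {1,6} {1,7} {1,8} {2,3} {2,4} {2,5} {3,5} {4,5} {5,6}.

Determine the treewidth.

2

A width-2 tree decomposition is:
Bags: B1 = {1, 2, 5}  B2 = {0, 1, 5}  B3 = {0, 1, 7}  B4 = {0, 1, 8}  B5 = {2, 4, 5}  B6 = {1, 5, 6}  B7 = {2, 3, 5}
Tree: B1–B2, B2–B3, B2–B4, B1–B5, B2–B6, B5–B7
Every bag has size at most 3, so the width is 3 − 1 = 2 and tw(G) ≤ 2. On the other hand G contains the 3-clique {0, 1, 8}. A clique must lie in a single bag of any decomposition, so no decomposition can have width below 2. Therefore the treewidth is 2.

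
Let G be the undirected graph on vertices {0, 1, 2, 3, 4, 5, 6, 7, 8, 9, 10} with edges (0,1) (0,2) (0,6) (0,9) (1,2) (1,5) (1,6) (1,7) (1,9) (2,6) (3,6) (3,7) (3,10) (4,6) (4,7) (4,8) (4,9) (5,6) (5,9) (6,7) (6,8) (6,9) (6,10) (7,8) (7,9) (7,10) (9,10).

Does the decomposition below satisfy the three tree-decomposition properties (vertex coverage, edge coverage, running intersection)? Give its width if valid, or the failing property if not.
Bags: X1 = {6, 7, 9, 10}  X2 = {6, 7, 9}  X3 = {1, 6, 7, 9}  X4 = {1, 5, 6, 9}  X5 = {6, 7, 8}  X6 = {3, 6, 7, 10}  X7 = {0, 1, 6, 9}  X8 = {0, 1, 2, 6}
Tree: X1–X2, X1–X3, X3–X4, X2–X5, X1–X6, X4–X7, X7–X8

No — vertex 4 appears in no bag.

A tree decomposition must satisfy three properties: every vertex lies in some bag; for every edge, both endpoints lie together in some bag; and for every vertex, the bags containing it form a connected subtree. Here vertex 4 appears in no bag, so the decomposition is invalid.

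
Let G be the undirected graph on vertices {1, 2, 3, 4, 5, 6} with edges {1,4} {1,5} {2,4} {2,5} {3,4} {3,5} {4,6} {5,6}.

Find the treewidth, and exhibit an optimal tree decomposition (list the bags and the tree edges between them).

Treewidth 2.
One such decomposition:
Bags: B1 = {2, 4, 5}  B2 = {1, 4, 5}  B3 = {3, 4, 5}  B4 = {4, 5, 6}
Tree: B1–B2, B2–B3, B3–B4

Every bag has size at most 3, so the width is 3 − 1 = 2 and tw(G) ≤ 2. The edges 4–2–5–1–4 form a cycle, so G is not a tree and its treewidth is at least 2. The upper and lower bounds meet at 2, so that is the treewidth.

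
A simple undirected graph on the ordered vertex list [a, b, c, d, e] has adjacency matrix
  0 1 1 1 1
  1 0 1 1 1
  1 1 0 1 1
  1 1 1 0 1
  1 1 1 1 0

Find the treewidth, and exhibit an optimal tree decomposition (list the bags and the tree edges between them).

With just one bag of size 5, the width is 5 − 1 = 4, so tw(G) ≤ 4. Conversely, {a, b, c, d, e} is a clique of size 5, and the vertices of any clique must share a bag in every tree decomposition; so some bag has ≥ 5 vertices and tw(G) ≥ 4. Hence tw(G) = 4 exactly.

Treewidth 4.
One optimal decomposition is:
Bags: B1 = {a, b, c, d, e}
Tree: (single bag)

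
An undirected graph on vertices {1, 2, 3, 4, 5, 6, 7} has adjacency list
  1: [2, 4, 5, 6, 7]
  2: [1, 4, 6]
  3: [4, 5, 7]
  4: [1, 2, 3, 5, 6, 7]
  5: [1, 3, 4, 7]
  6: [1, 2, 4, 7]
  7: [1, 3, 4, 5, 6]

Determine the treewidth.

A width-3 tree decomposition is:
Bags: B1 = {3, 4, 5, 7}  B2 = {1, 4, 5, 7}  B3 = {1, 4, 6, 7}  B4 = {1, 2, 4, 6}
Tree: B1–B2, B2–B3, B3–B4
Each bag holds 4 vertices, so the decomposition has width 3, which upper-bounds the treewidth. For the lower bound, the 4 vertices {1, 4, 5, 7} are pairwise adjacent, and any tree decomposition puts a clique entirely inside one bag — forcing width ≥ 3. The upper and lower bounds meet at 3, so that is the treewidth.

3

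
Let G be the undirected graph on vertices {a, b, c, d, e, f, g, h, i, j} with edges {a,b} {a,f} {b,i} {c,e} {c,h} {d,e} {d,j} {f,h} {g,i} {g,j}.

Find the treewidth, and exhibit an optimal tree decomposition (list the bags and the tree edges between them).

Each bag holds 3 vertices, so the decomposition has width 2, which upper-bounds the treewidth. The edges c–e–d–j–g–i–b–a–f–h–c form a cycle, so G is not a tree and its treewidth is at least 2. Combining the bounds, tw(G) = 2.

Treewidth 2.
One optimal decomposition is:
Bags: B1 = {c, d, e}  B2 = {c, d, j}  B3 = {c, g, j}  B4 = {c, g, i}  B5 = {b, c, i}  B6 = {a, b, c}  B7 = {a, c, f}  B8 = {c, f, h}
Tree: B1–B2, B2–B3, B3–B4, B4–B5, B5–B6, B6–B7, B7–B8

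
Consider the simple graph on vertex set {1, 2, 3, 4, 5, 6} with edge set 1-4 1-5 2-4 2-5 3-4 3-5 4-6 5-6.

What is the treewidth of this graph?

A width-2 tree decomposition is:
Bags: B1 = {2, 4, 5}  B2 = {1, 4, 5}  B3 = {3, 4, 5}  B4 = {4, 5, 6}
Tree: B1–B2, B2–B3, B3–B4
Each bag holds 3 vertices, so the decomposition has width 2, which upper-bounds the treewidth. The edges 2–5–1–4–2 form a cycle, so G is not a tree and its treewidth is at least 2. Therefore the treewidth is 2.

2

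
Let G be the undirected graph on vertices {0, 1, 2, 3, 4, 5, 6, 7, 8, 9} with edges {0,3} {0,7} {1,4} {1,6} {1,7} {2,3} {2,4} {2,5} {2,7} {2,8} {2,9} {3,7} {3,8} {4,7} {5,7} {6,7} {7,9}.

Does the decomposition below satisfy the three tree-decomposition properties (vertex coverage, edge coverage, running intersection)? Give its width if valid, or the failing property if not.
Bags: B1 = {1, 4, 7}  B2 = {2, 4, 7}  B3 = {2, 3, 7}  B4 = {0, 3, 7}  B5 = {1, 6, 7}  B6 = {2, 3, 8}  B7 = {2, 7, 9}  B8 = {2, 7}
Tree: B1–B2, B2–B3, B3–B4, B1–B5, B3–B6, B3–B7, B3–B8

A tree decomposition must satisfy three properties: every vertex lies in some bag; for every edge, both endpoints lie together in some bag; and for every vertex, the bags containing it form a connected subtree. Here vertex 5 appears in no bag, so the decomposition is invalid.

No — vertex 5 appears in no bag.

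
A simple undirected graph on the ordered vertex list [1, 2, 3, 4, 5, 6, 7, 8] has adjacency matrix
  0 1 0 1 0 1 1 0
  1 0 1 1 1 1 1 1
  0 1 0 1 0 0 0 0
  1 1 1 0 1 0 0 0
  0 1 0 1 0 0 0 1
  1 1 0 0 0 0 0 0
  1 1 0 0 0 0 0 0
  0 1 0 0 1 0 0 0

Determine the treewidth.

A width-2 tree decomposition is:
Bags: B1 = {2, 4, 5}  B2 = {2, 3, 4}  B3 = {2, 5, 8}  B4 = {1, 2, 4}  B5 = {1, 2, 6}  B6 = {1, 2, 7}
Tree: B1–B2, B1–B3, B2–B4, B4–B5, B5–B6
The largest bag has 3 vertices, giving width 2; this decomposition certifies tw(G) ≤ 2. For the lower bound, the 3 vertices {2, 5, 8} are pairwise adjacent, and any tree decomposition puts a clique entirely inside one bag — forcing width ≥ 2. The upper and lower bounds meet at 2, so that is the treewidth.

2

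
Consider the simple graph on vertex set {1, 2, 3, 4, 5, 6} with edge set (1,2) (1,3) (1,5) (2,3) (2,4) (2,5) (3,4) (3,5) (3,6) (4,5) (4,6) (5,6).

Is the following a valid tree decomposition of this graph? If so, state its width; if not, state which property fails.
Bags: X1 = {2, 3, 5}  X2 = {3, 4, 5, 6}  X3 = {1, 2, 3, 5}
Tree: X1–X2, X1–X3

A tree decomposition must satisfy three properties: every vertex lies in some bag; for every edge, both endpoints lie together in some bag; and for every vertex, the bags containing it form a connected subtree. Here edge (4,2) lies in no bag, so the decomposition is invalid.

No — edge (4,2) lies in no bag.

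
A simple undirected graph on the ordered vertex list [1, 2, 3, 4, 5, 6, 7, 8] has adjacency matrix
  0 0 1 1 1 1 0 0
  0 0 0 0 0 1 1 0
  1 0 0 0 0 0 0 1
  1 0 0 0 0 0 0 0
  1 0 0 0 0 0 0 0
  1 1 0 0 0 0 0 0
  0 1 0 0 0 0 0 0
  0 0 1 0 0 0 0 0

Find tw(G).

1

A width-1 tree decomposition is:
Bags: B1 = {1, 6}  B2 = {1, 3}  B3 = {2, 6}  B4 = {1, 4}  B5 = {3, 8}  B6 = {2, 7}  B7 = {1, 5}
Tree: B1–B2, B1–B3, B2–B4, B2–B5, B3–B6, B4–B7
The largest bag has 2 vertices, giving width 1; this decomposition certifies tw(G) ≤ 1. Since G has at least one edge (e.g. 1–6), it is not an edgeless graph, so tw(G) ≥ 1. Hence tw(G) = 1 exactly.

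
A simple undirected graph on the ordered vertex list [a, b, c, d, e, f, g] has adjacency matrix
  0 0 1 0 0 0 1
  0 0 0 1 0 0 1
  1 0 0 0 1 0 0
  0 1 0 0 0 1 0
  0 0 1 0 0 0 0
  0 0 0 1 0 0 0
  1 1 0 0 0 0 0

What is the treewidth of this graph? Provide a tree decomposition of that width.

Treewidth 1.
Bags: B1 = {d, f}  B2 = {b, d}  B3 = {b, g}  B4 = {a, g}  B5 = {a, c}  B6 = {c, e}
Tree: B1–B2, B2–B3, B3–B4, B4–B5, B5–B6

Each bag holds 2 vertices, so the decomposition has width 1, which upper-bounds the treewidth. G has an edge, so its treewidth is at least 1. The upper and lower bounds meet at 1, so that is the treewidth.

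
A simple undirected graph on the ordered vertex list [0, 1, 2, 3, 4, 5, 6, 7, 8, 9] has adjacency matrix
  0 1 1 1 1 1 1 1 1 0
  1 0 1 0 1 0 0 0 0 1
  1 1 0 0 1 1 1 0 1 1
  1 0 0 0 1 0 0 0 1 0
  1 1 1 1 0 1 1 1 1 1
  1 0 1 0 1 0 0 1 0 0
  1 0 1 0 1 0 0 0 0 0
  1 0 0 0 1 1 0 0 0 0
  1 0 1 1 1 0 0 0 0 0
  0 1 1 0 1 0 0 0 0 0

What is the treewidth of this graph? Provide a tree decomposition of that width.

Treewidth 3.
One optimal decomposition is:
Bags: B1 = {0, 1, 2, 4}  B2 = {0, 2, 4, 6}  B3 = {0, 2, 4, 5}  B4 = {0, 4, 5, 7}  B5 = {0, 2, 4, 8}  B6 = {0, 3, 4, 8}  B7 = {1, 2, 4, 9}
Tree: B1–B2, B2–B3, B3–B4, B2–B5, B5–B6, B1–B7

Each bag holds 4 vertices, so the decomposition has width 3, which upper-bounds the treewidth. Conversely, {0, 2, 4, 8} is a clique of size 4, and the vertices of any clique must share a bag in every tree decomposition; so some bag has ≥ 4 vertices and tw(G) ≥ 3. Combining the bounds, tw(G) = 3.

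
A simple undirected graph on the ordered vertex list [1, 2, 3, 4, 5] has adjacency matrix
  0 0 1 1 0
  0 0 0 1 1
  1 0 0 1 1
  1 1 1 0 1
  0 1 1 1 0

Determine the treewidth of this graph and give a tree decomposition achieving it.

Treewidth 2.
One such decomposition:
Bags: B1 = {1, 3, 4}  B2 = {3, 4, 5}  B3 = {2, 4, 5}
Tree: B1–B2, B2–B3

Each bag holds 3 vertices, so the decomposition has width 2, which upper-bounds the treewidth. On the other hand G contains the 3-clique {2, 4, 5}. A clique must lie in a single bag of any decomposition, so no decomposition can have width below 2. Hence tw(G) = 2 exactly.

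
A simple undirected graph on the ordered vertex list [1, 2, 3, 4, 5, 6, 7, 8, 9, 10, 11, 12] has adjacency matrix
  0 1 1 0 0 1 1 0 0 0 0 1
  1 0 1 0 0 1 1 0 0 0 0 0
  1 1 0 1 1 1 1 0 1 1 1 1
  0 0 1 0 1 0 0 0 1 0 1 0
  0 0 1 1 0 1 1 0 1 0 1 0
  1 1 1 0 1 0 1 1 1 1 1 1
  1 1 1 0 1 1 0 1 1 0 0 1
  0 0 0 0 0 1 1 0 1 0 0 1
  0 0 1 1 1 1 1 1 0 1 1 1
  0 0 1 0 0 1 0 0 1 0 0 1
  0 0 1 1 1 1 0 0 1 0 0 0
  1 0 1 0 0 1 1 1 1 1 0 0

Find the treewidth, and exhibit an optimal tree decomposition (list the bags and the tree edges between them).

Each bag holds 5 vertices, so the decomposition has width 4, which upper-bounds the treewidth. Conversely, {6, 7, 8, 9, 12} is a clique of size 5, and the vertices of any clique must share a bag in every tree decomposition; so some bag has ≥ 5 vertices and tw(G) ≥ 4. Therefore the treewidth is 4.

Treewidth 4.
One such decomposition:
Bags: B1 = {3, 6, 7, 9, 12}  B2 = {3, 5, 6, 7, 9}  B3 = {1, 3, 6, 7, 12}  B4 = {6, 7, 8, 9, 12}  B5 = {1, 2, 3, 6, 7}  B6 = {3, 6, 9, 10, 12}  B7 = {3, 5, 6, 9, 11}  B8 = {3, 4, 5, 9, 11}
Tree: B1–B2, B1–B3, B1–B4, B3–B5, B1–B6, B2–B7, B7–B8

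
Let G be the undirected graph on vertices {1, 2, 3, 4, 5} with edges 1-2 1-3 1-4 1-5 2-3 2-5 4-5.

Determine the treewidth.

A width-2 tree decomposition is:
Bags: B1 = {1, 2, 3}  B2 = {1, 2, 5}  B3 = {1, 4, 5}
Tree: B1–B2, B2–B3
Every bag has size at most 3, so the width is 3 − 1 = 2 and tw(G) ≤ 2. For the lower bound, the 3 vertices {1, 2, 3} are pairwise adjacent, and any tree decomposition puts a clique entirely inside one bag — forcing width ≥ 2. Therefore the treewidth is 2.

2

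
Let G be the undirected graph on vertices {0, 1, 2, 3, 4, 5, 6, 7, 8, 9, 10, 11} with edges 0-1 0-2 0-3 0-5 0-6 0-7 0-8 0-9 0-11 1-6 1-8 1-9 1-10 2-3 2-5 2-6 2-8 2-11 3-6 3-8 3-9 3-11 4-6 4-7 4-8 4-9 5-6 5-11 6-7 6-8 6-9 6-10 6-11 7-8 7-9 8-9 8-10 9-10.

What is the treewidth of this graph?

4

A width-4 tree decomposition is:
Bags: B1 = {0, 2, 3, 6, 8}  B2 = {0, 2, 3, 6, 11}  B3 = {0, 2, 5, 6, 11}  B4 = {0, 3, 6, 8, 9}  B5 = {0, 6, 7, 8, 9}  B6 = {4, 6, 7, 8, 9}  B7 = {0, 1, 6, 8, 9}  B8 = {1, 6, 8, 9, 10}
Tree: B1–B2, B2–B3, B1–B4, B4–B5, B5–B6, B5–B7, B7–B8
The largest bag has 5 vertices, giving width 4; this decomposition certifies tw(G) ≤ 4. Conversely, {0, 1, 6, 8, 9} is a clique of size 5, and the vertices of any clique must share a bag in every tree decomposition; so some bag has ≥ 5 vertices and tw(G) ≥ 4. Combining the bounds, tw(G) = 4.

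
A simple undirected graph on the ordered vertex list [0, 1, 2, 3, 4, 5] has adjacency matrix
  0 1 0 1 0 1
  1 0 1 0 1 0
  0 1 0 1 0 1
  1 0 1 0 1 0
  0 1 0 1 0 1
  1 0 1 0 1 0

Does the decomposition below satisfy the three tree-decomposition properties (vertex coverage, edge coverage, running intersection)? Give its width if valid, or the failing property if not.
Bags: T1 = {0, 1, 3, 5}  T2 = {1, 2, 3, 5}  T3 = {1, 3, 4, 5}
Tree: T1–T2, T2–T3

Yes; width 3.

Checking the three conditions: (i) the bags cover all of {0, 1, 2, 3, 4, 5}; (ii) for each edge, some bag contains both endpoints; (iii) the bags containing any fixed vertex form a subtree. All hold, so the decomposition is valid with width 4 − 1 = 3.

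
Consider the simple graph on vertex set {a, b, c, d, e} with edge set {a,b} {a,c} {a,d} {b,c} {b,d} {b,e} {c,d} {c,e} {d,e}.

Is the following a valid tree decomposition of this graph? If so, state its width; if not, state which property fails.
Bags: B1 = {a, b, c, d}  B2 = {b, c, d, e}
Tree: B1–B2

Yes; width 3.

Every vertex of G appears in some bag (union = {a, b, c, d, e}); every edge is covered by a bag; and for each vertex v the set of bags containing v is connected in the bag tree. The decomposition is therefore valid. The largest bag has 4 vertices, so the width is 3.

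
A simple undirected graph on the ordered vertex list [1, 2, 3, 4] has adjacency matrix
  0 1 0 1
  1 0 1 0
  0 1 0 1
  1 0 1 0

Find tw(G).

A width-2 tree decomposition is:
Bags: B1 = {1, 2, 3}  B2 = {1, 3, 4}
Tree: B1–B2
Each bag holds 3 vertices, so the decomposition has width 2, which upper-bounds the treewidth. The edges 3–2–1–4–3 form a cycle, so G is not a tree and its treewidth is at least 2. Therefore the treewidth is 2.

2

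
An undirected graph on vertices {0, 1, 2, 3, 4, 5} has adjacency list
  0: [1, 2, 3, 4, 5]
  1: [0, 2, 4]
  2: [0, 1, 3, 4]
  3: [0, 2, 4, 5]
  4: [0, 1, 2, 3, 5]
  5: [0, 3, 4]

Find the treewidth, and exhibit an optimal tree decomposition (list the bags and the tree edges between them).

The largest bag has 4 vertices, giving width 3; this decomposition certifies tw(G) ≤ 3. For the lower bound, the 4 vertices {0, 1, 2, 4} are pairwise adjacent, and any tree decomposition puts a clique entirely inside one bag — forcing width ≥ 3. The upper and lower bounds meet at 3, so that is the treewidth.

Treewidth 3.
One such decomposition:
Bags: B1 = {0, 3, 4, 5}  B2 = {0, 2, 3, 4}  B3 = {0, 1, 2, 4}
Tree: B1–B2, B2–B3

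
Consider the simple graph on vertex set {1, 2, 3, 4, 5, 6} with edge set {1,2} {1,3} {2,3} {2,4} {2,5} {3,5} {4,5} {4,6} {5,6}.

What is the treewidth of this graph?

2

A width-2 tree decomposition is:
Bags: B1 = {2, 3, 5}  B2 = {2, 4, 5}  B3 = {4, 5, 6}  B4 = {1, 2, 3}
Tree: B1–B2, B2–B3, B1–B4
Each bag holds 3 vertices, so the decomposition has width 2, which upper-bounds the treewidth. On the other hand G contains the 3-clique {1, 2, 3}. A clique must lie in a single bag of any decomposition, so no decomposition can have width below 2. Combining the bounds, tw(G) = 2.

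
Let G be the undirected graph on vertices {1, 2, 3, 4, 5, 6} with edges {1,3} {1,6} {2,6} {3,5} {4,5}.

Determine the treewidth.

A width-1 tree decomposition is:
Bags: B1 = {2, 6}  B2 = {1, 6}  B3 = {1, 3}  B4 = {3, 5}  B5 = {4, 5}
Tree: B1–B2, B2–B3, B3–B4, B4–B5
Each bag holds 2 vertices, so the decomposition has width 1, which upper-bounds the treewidth. Any graph with an edge has treewidth ≥ 1, and G has the edge 2–6. Combining the bounds, tw(G) = 1.

1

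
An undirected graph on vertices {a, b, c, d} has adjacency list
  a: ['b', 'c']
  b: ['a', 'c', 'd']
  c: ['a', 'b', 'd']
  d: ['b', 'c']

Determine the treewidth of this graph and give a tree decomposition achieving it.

Each bag holds 3 vertices, so the decomposition has width 2, which upper-bounds the treewidth. On the other hand G contains the 3-clique {b, c, d}. A clique must lie in a single bag of any decomposition, so no decomposition can have width below 2. Therefore the treewidth is 2.

Treewidth 2.
One optimal decomposition is:
Bags: B1 = {b, c, d}  B2 = {a, b, c}
Tree: B1–B2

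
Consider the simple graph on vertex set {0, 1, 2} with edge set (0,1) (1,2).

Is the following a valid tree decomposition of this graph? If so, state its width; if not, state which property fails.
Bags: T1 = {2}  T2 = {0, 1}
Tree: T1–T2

A tree decomposition must satisfy three properties: every vertex lies in some bag; for every edge, both endpoints lie together in some bag; and for every vertex, the bags containing it form a connected subtree. Here edge (1,2) lies in no bag, so the decomposition is invalid.

No — edge (1,2) lies in no bag.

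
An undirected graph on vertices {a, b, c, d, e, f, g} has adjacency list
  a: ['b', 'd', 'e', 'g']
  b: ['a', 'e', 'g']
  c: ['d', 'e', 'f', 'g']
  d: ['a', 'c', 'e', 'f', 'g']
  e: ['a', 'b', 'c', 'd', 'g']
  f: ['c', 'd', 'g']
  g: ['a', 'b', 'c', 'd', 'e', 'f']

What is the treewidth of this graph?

A width-3 tree decomposition is:
Bags: B1 = {a, b, e, g}  B2 = {a, d, e, g}  B3 = {c, d, e, g}  B4 = {c, d, f, g}
Tree: B1–B2, B2–B3, B3–B4
Every bag has size at most 4, so the width is 4 − 1 = 3 and tw(G) ≤ 3. On the other hand G contains the 4-clique {c, d, e, g}. A clique must lie in a single bag of any decomposition, so no decomposition can have width below 3. Hence tw(G) = 3 exactly.

3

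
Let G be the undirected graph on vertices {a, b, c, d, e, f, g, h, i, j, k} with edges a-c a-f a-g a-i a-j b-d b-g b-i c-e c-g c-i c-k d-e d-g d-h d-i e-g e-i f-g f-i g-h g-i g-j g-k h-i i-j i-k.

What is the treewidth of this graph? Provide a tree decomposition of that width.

Treewidth 3.
One optimal decomposition is:
Bags: B1 = {c, e, g, i}  B2 = {d, e, g, i}  B3 = {a, c, g, i}  B4 = {d, g, h, i}  B5 = {b, d, g, i}  B6 = {c, g, i, k}  B7 = {a, f, g, i}  B8 = {a, g, i, j}
Tree: B1–B2, B1–B3, B2–B4, B4–B5, B1–B6, B3–B7, B7–B8

Every bag has size at most 4, so the width is 4 − 1 = 3 and tw(G) ≤ 3. On the other hand G contains the 4-clique {d, e, g, i}. A clique must lie in a single bag of any decomposition, so no decomposition can have width below 3. The upper and lower bounds meet at 3, so that is the treewidth.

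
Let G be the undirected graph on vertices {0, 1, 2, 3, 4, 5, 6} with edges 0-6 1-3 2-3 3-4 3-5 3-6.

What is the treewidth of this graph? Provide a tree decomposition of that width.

Treewidth 1.
One such decomposition:
Bags: B1 = {3, 6}  B2 = {1, 3}  B3 = {2, 3}  B4 = {3, 4}  B5 = {3, 5}  B6 = {0, 6}
Tree: B1–B2, B1–B3, B2–B4, B4–B5, B1–B6

Every bag has size at most 2, so the width is 2 − 1 = 1 and tw(G) ≤ 1. Any graph with an edge has treewidth ≥ 1, and G has the edge 6–3. Hence tw(G) = 1 exactly.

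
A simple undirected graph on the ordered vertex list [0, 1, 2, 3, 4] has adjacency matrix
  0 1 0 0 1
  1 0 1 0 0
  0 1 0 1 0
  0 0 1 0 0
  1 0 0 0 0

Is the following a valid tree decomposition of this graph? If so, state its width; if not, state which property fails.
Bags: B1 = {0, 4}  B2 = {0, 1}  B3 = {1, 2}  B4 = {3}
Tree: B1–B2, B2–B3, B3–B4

No — edge (2,3) lies in no bag.

A tree decomposition must satisfy three properties: every vertex lies in some bag; for every edge, both endpoints lie together in some bag; and for every vertex, the bags containing it form a connected subtree. Here edge (2,3) lies in no bag, so the decomposition is invalid.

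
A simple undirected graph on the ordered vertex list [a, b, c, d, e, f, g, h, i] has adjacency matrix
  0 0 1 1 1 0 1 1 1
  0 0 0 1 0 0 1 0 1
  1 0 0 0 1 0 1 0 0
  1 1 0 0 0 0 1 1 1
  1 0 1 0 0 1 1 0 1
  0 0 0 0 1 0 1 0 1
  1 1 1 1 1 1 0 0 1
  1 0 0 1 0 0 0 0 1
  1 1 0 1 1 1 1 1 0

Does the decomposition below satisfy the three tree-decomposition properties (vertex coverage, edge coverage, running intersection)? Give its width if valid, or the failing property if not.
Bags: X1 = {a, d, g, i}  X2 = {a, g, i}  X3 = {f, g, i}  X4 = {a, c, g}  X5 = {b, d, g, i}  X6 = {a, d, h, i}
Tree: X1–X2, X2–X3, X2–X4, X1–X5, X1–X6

A tree decomposition must satisfy three properties: every vertex lies in some bag; for every edge, both endpoints lie together in some bag; and for every vertex, the bags containing it form a connected subtree. Here vertex e appears in no bag, so the decomposition is invalid.

No — vertex e appears in no bag.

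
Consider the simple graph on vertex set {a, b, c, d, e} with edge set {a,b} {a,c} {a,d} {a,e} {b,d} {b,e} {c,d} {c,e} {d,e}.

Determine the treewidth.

3

A width-3 tree decomposition is:
Bags: B1 = {a, b, d, e}  B2 = {a, c, d, e}
Tree: B1–B2
Each bag holds 4 vertices, so the decomposition has width 3, which upper-bounds the treewidth. For the lower bound, the 4 vertices {a, c, d, e} are pairwise adjacent, and any tree decomposition puts a clique entirely inside one bag — forcing width ≥ 3. The upper and lower bounds meet at 3, so that is the treewidth.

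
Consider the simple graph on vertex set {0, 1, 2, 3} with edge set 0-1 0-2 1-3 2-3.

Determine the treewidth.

A width-2 tree decomposition is:
Bags: B1 = {1, 2, 3}  B2 = {0, 1, 2}
Tree: B1–B2
The largest bag has 3 vertices, giving width 2; this decomposition certifies tw(G) ≤ 2. Since 2–3–1–0–2 is a cycle in G, G is not acyclic. Forests are exactly the graphs of treewidth ≤ 1, so tw(G) ≥ 2. Hence tw(G) = 2 exactly.

2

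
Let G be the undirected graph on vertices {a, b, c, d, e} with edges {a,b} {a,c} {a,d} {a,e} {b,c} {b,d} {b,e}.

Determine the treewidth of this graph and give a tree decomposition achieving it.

Treewidth 2.
One such decomposition:
Bags: B1 = {a, b, d}  B2 = {a, b, e}  B3 = {a, b, c}
Tree: B1–B2, B1–B3

Each bag holds 3 vertices, so the decomposition has width 2, which upper-bounds the treewidth. On the other hand G contains the 3-clique {a, b, d}. A clique must lie in a single bag of any decomposition, so no decomposition can have width below 2. Combining the bounds, tw(G) = 2.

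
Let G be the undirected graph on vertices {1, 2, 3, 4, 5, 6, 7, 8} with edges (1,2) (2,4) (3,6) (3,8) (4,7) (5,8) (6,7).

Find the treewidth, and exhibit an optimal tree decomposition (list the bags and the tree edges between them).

The largest bag has 2 vertices, giving width 1; this decomposition certifies tw(G) ≤ 1. Since G has at least one edge (e.g. 5–8), it is not an edgeless graph, so tw(G) ≥ 1. Hence tw(G) = 1 exactly.

Treewidth 1.
One optimal decomposition is:
Bags: B1 = {5, 8}  B2 = {3, 8}  B3 = {3, 6}  B4 = {6, 7}  B5 = {4, 7}  B6 = {2, 4}  B7 = {1, 2}
Tree: B1–B2, B2–B3, B3–B4, B4–B5, B5–B6, B6–B7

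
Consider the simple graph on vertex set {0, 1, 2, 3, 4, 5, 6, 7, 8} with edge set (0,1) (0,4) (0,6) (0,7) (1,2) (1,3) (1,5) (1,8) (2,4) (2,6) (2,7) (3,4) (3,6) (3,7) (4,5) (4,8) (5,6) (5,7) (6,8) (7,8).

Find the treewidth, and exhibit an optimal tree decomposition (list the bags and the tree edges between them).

Each bag holds 5 vertices, so the decomposition has width 4, which upper-bounds the treewidth. For the lower bound: the 5 vertex sets {0,6}, {5,7}, {1,8}, {4}, {3} are disjoint, each induces a connected subgraph, and every pair is joined by at least one edge of G. Contracting each set to a single vertex therefore yields K_{5} as a minor, and since treewidth is minor-monotone, tw(G) ≥ tw(K_{5}) = 4. The upper and lower bounds meet at 4, so that is the treewidth.

Treewidth 4.
One such decomposition:
Bags: B1 = {0, 1, 4, 6, 7}  B2 = {1, 4, 5, 6, 7}  B3 = {1, 4, 6, 7, 8}  B4 = {1, 3, 4, 6, 7}  B5 = {1, 2, 4, 6, 7}
Tree: B1–B2, B2–B3, B3–B4, B4–B5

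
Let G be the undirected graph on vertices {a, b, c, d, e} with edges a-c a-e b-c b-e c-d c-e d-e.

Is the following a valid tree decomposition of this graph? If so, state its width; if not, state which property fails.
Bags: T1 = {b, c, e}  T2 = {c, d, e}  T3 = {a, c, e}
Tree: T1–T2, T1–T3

Vertex coverage: the bags together contain {a, b, c, d, e}, the full vertex set. Edge coverage: each edge of G has both endpoints in at least one bag. Running intersection: for every vertex, the bags containing it form a connected subtree. All three properties hold, so this is a valid tree decomposition of width max|bag| − 1 = 2, and hence tw(G) ≤ 2.

Yes; width 2.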